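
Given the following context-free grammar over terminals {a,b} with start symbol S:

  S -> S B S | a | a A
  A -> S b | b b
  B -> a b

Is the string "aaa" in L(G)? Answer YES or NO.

Convert to CNF:
  S -> S X2 | T1 A | a
  A -> S T0 | T0 T0
  B -> T1 T0
  T0 -> b
  T1 -> a
  X2 -> B S

Fill CYK table bottom-up:
  cell(0,0) a: {S,T1}  orig:{S}
  cell(1,1) a: {S,T1}  orig:{S}
  cell(2,2) a: {S,T1}  orig:{S}
  cell(0,1) aa: ∅
  cell(1,2) aa: ∅
  cell(0,2) aaa: ∅

S ∉ T[0,2] ⇒ NO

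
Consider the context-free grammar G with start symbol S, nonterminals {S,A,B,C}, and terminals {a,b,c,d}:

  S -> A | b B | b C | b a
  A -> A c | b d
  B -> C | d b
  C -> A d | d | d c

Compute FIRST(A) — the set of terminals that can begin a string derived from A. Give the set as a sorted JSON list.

FIRST iteration:
iter 1:
  A via A→b d: +{b}
  B via B→d b: +{d}
  C via C→A d: +{b}
  C via C→d: +{d}
  S via S→A: +{b}
  S: {b}  A: {b}  B: {d}  C: {b,d}
iter 2:
  B via B→C: +{b}
  S: {b}  A: {b}  B: {b,d}  C: {b,d}
iter 3: — fixpoint
  S: {b}  A: {b}  B: {b,d}  C: {b,d}

FIRST(A) = ["b"]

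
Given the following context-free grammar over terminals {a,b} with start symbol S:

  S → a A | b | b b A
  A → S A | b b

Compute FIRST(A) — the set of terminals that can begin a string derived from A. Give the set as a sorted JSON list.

FIRST iteration:
pass 1:
  A via A→b b: +{b}
  S via S→a A: +{a}
  S via S→b: +{b}
  FIRST[S]={a,b}  FIRST[A]={b}
pass 2:
  A via A→S A: +{a}
  FIRST[S]={a,b}  FIRST[A]={a,b}
pass 3: — fixpoint
  FIRST[S]={a,b}  FIRST[A]={a,b}

FIRST(A) = ["a", "b"]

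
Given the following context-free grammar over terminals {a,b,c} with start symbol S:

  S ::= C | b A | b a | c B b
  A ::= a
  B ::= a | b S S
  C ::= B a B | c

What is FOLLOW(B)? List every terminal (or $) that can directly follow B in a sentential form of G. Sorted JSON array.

Compute FIRST by fixpoint:
pass 1:
  A via A→a: +{a}
  B via B→a: +{a}
  B via B→b S S: +{b}
  C via C→B a B: +{a,b}
  C via C→c: +{c}
  S via S→C: +{a,b,c}
  S: {a,b,c}  A: {a}  B: {a,b}  C: {a,b,c}
pass 2: done
  S: {a,b,c}  A: {a}  B: {a,b}  C: {a,b,c}

Compute FOLLOW by fixpoint:
seed FOLLOW(S) with $
iter 1:
  B→b S S: FOLLOW(S) ⊇ FIRST(S) = {a,b,c}; new: +{a,b,c}
  C→B a B: FOLLOW(B) ⊇ FIRST(a) = {a}; new: +{a}
  S→C: FOLLOW(C) ⊇ FOLLOW(S) ⊇ {$,a,b,c}; new: +{$,a,b,c}
  S→b A: FOLLOW(A) ⊇ FOLLOW(S) ⊇ {$,a,b,c}; new: +{$,a,b,c}
  S→c B b: FOLLOW(B) ⊇ FIRST(b) = {b}; new: +{b}
  S: {$,a,b,c}  A: {$,a,b,c}  B: {a,b}  C: {$,a,b,c}
iter 2:
  C→B a B: FOLLOW(B) ⊇ FOLLOW(C) ⊇ {$,a,b,c}; new: +{$,c}
  S: {$,a,b,c}  A: {$,a,b,c}  B: {$,a,b,c}  C: {$,a,b,c}
iter 3: (no change)
  S: {$,a,b,c}  A: {$,a,b,c}  B: {$,a,b,c}  C: {$,a,b,c}

FOLLOW(B) = ["$", "a", "b", "c"]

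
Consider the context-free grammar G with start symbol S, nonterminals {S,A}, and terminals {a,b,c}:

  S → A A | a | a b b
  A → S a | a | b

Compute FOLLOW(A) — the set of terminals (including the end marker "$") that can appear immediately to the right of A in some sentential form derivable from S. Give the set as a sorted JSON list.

FIRST iteration:
round 1:
  A via A→a: +{a}
  A via A→b: +{b}
  S via S→A A: +{a,b}
  S: {a,b}  A: {a,b}
round 2: — fixpoint
  S: {a,b}  A: {a,b}

FOLLOW sets:
seed FOLLOW(S) with $
round 1:
  A→S a: FOLLOW(S) ⊇ FIRST(a) = {a}; new: +{a}
  S→A A: FOLLOW(A) ⊇ FIRST(A) = {a,b}; new: +{a,b}
  S→A A: FOLLOW(A) ⊇ FOLLOW(S) ⊇ {$,a}; new: +{$}
  S: {$,a}  A: {$,a,b}
round 2: done
  S: {$,a}  A: {$,a,b}

FOLLOW(A) = ["$", "a", "b"]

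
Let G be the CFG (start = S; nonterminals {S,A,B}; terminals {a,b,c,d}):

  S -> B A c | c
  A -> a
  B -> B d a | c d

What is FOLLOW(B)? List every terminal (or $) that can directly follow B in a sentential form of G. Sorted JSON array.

Compute FIRST by fixpoint:
[1]
  A via A→a: +{a}
  B via B→c d: +{c}
  S via S→B A c: +{c}
  FIRST[S]={c}  FIRST[A]={a}  FIRST[B]={c}
[2] done
  FIRST[S]={c}  FIRST[A]={a}  FIRST[B]={c}

FOLLOW sets:
initialize: $ ∈ FOLLOW(S)
[1]
  B→B d a: FOLLOW(B) ⊇ FIRST(d) = {d}; new: +{d}
  S→B A c: FOLLOW(B) ⊇ FIRST(A) = {a}; new: +{a}
  S→B A c: FOLLOW(A) ⊇ FIRST(c) = {c}; new: +{c}
  FOLLOW(S)={$}  FOLLOW(A)={c}  FOLLOW(B)={a,d}
[2] (no change)
  FOLLOW(S)={$}  FOLLOW(A)={c}  FOLLOW(B)={a,d}

FOLLOW(B) = ["a", "d"]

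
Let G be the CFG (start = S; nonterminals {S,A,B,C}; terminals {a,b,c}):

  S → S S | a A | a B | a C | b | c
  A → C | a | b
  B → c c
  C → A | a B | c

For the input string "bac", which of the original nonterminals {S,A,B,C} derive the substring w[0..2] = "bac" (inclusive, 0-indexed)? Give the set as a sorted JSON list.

Convert to CNF:
  S -> S S | T0 A | T0 B | T0 C | b | c
  A -> T0 B | a | b | c
  B -> T1 T1
  C -> T0 B | a | b | c
  T0 -> a
  T1 -> c

CYK table (by increasing span) (cells [i..j] with 0 ≤ i ≤ j ≤ 2 only):
  [0..0]={A,C,S}  "b"
  [1..1]={A,C,T0}  "a"  orig:{A,C}
  [2..2]={A,C,S,T1}  "c"  orig:{A,C,S}
  [0..1]=∅  "ba"
  [1..2]={S}  "ac"
  [0..2]={S}  "bac"

Original NTs in T[0,2] deriving "bac": ["S"]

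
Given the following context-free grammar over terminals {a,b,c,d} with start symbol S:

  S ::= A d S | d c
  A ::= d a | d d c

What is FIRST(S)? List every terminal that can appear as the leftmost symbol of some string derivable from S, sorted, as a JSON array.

FIRST sets, iterate to fixpoint:
round 1:
  A via A→d a: +{d}
  S via S→A d S: +{d}
  FIRST(S)={d}  FIRST(A)={d}
round 2: (no change)
  FIRST(S)={d}  FIRST(A)={d}

FIRST(S) = ["d"]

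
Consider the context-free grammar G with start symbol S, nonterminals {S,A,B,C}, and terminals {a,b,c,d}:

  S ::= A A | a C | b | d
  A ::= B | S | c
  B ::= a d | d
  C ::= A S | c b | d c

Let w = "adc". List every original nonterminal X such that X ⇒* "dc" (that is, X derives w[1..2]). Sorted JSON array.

Convert to CNF:
  S -> A A | T0 C | b | d
  A -> A A | T0 C | T0 T1 | b | c | d
  B -> T0 T1 | d
  C -> A S | T1 T2 | T2 T3
  T0 -> a
  T1 -> d
  T2 -> c
  T3 -> b

Fill CYK table bottom-up — only the sub-triangle for w[1..2]:
  [1..1]={A,B,S,T1}  "d"  orig:{A,B,S}
  [2..2]={A,T2}  "c"  orig:{A}
  [1..2]={A,C,S}  "dc"

Original NTs in T[1,2] deriving "dc": ["A", "C", "S"]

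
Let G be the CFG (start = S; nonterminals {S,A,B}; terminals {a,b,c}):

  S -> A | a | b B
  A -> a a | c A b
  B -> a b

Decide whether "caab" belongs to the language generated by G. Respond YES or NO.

Convert to CNF:
  S -> T0 T0 | T1 X4 | T2 B | a
  A -> T0 T0 | T1 X3
  B -> T0 T2
  T0 -> a
  T1 -> c
  T2 -> b
  X3 -> A T2
  X4 -> A T2

Fill CYK table bottom-up:
  [0..0]={T1}  "c"  orig:{}
  [1..1]={S,T0}  "a"  orig:{S}
  [2..2]={S,T0}  "a"  orig:{S}
  [3..3]={T2}  "b"  orig:{}
  [0..1]=∅  "ca"
  [1..2]={A,S}  "aa"
  [2..3]={B}  "ab"
  [0..2]=∅  "caa"
  [1..3]={X3,X4}  "aab"  orig:{}
  [0..3]={A,S}  "caab"

S ∈ T[0,3] ⇒ YES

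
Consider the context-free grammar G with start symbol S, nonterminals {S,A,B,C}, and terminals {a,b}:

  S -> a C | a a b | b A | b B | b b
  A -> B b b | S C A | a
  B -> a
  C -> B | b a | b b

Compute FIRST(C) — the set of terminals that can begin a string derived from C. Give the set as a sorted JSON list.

FIRST iteration:
[1]
  A via A→a: +{a}
  B via B→a: +{a}
  C via C→B: +{a}
  C via C→b a: +{b}
  S via S→a C: +{a}
  S via S→b A: +{b}
  FIRST(S)={a,b}  FIRST(A)={a}  FIRST(B)={a}  FIRST(C)={a,b}
[2]
  A via A→S C A: +{b}
  FIRST(S)={a,b}  FIRST(A)={a,b}  FIRST(B)={a}  FIRST(C)={a,b}
[3] — fixpoint
  FIRST(S)={a,b}  FIRST(A)={a,b}  FIRST(B)={a}  FIRST(C)={a,b}

FIRST(C) = ["a", "b"]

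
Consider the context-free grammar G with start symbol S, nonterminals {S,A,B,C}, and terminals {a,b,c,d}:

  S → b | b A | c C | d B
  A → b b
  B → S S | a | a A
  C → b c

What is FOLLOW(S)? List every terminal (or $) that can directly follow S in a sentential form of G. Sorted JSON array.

FIRST iteration:
pass 1:
  A via A→b b: +{b}
  B via B→a: +{a}
  C via C→b c: +{b}
  S via S→b: +{b}
  S via S→c C: +{c}
  S via S→d B: +{d}
  S: {b,c,d}  A: {b}  B: {a}  C: {b}
pass 2:
  B via B→S S: +{b,c,d}
  S: {b,c,d}  A: {b}  B: {a,b,c,d}  C: {b}
pass 3: — fixpoint
  S: {b,c,d}  A: {b}  B: {a,b,c,d}  C: {b}

FOLLOW iteration:
seed FOLLOW(S) with $
iter 1:
  B→S S: FOLLOW(S) ⊇ FIRST(S) = {b,c,d}; new: +{b,c,d}
  S→b A: FOLLOW(A) ⊇ FOLLOW(S) ⊇ {$,b,c,d}; new: +{$,b,c,d}
  S→c C: FOLLOW(C) ⊇ FOLLOW(S) ⊇ {$,b,c,d}; new: +{$,b,c,d}
  S→d B: FOLLOW(B) ⊇ FOLLOW(S) ⊇ {$,b,c,d}; new: +{$,b,c,d}
  FOLLOW[S]={$,b,c,d}  FOLLOW[A]={$,b,c,d}  FOLLOW[B]={$,b,c,d}  FOLLOW[C]={$,b,c,d}
iter 2: done
  FOLLOW[S]={$,b,c,d}  FOLLOW[A]={$,b,c,d}  FOLLOW[B]={$,b,c,d}  FOLLOW[C]={$,b,c,d}

FOLLOW(S) = ["$", "b", "c", "d"]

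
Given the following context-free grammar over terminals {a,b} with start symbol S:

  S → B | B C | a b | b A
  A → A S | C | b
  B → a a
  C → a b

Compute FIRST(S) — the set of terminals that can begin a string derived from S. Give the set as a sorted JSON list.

FIRST sets, iterate to fixpoint:
pass 1:
  A via A→b: +{b}
  B via B→a a: +{a}
  C via C→a b: +{a}
  S via S→B: +{a}
  S via S→b A: +{b}
  S: {a,b}  A: {b}  B: {a}  C: {a}
pass 2:
  A via A→C: +{a}
  S: {a,b}  A: {a,b}  B: {a}  C: {a}
pass 3: done
  S: {a,b}  A: {a,b}  B: {a}  C: {a}

FIRST(S) = ["a", "b"]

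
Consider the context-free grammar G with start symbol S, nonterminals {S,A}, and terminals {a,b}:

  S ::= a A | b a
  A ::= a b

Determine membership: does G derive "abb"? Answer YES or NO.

CNF form of G:
  S -> T0 A | T1 T0
  A -> T0 T1
  T0 -> a
  T1 -> b

CYK table (by increasing span):
  T[0,0] 'a' = {T0}  orig:{}
  T[1,1] 'b' = {T1}  orig:{}
  T[2,2] 'b' = {T1}  orig:{}
  T[0,1] 'ab' = {A}
  T[1,2] 'bb' = ∅
  T[0,2] 'abb' = ∅

S ∉ T[0,2] ⇒ NO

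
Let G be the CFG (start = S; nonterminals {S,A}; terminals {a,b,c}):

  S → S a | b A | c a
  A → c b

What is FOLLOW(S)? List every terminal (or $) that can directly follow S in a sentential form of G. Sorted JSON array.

Compute FIRST by fixpoint:
iter 1:
  A via A→c b: +{c}
  S via S→b A: +{b}
  S via S→c a: +{c}
  FIRST(S)={b,c}  FIRST(A)={c}
iter 2: — fixpoint
  FIRST(S)={b,c}  FIRST(A)={c}

FOLLOW sets:
seed FOLLOW(S) with $
[1]
  S→S a: FOLLOW(S) ⊇ FIRST(a) = {a}; new: +{a}
  S→b A: FOLLOW(A) ⊇ FOLLOW(S) ⊇ {$,a}; new: +{$,a}
  FOLLOW[S]={$,a}  FOLLOW[A]={$,a}
[2] (no change)
  FOLLOW[S]={$,a}  FOLLOW[A]={$,a}

FOLLOW(S) = ["$", "a"]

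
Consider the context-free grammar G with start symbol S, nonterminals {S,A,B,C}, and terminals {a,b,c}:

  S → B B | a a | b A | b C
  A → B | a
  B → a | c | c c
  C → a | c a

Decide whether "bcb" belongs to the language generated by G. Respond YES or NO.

Convert to CNF:
  S -> B B | T1 T1 | T2 A | T2 C
  A -> T0 T0 | a | c
  B -> T0 T0 | a | c
  C -> T0 T1 | a
  T0 -> c
  T1 -> a
  T2 -> b

Fill CYK table bottom-up:
  [0..0]={T2}  "b"  orig:{}
  [1..1]={A,B,T0}  "c"  orig:{A,B}
  [2..2]={T2}  "b"  orig:{}
  [0..1]={S}  "bc"
  [1..2]=∅  "cb"
  [0..2]=∅  "bcb"

S ∉ T[0,2] ⇒ NO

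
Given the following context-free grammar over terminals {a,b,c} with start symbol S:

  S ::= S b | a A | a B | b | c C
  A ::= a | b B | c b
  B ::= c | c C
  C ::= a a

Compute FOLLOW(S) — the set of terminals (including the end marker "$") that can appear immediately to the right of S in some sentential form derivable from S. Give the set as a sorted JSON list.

FIRST sets, iterate to fixpoint:
pass 1:
  A via A→a: +{a}
  A via A→b B: +{b}
  A via A→c b: +{c}
  B via B→c: +{c}
  C via C→a a: +{a}
  S via S→a A: +{a}
  S via S→b: +{b}
  S via S→c C: +{c}
  S: {a,b,c}  A: {a,b,c}  B: {c}  C: {a}
pass 2: (no change)
  S: {a,b,c}  A: {a,b,c}  B: {c}  C: {a}

Compute FOLLOW by fixpoint:
seed FOLLOW(S) with $
round 1:
  S→S b: FOLLOW(S) ⊇ FIRST(b) = {b}; new: +{b}
  S→a A: FOLLOW(A) ⊇ FOLLOW(S) ⊇ {$,b}; new: +{$,b}
  S→a B: FOLLOW(B) ⊇ FOLLOW(S) ⊇ {$,b}; new: +{$,b}
  S→c C: FOLLOW(C) ⊇ FOLLOW(S) ⊇ {$,b}; new: +{$,b}
  S: {$,b}  A: {$,b}  B: {$,b}  C: {$,b}
round 2: — fixpoint
  S: {$,b}  A: {$,b}  B: {$,b}  C: {$,b}

FOLLOW(S) = ["$", "b"]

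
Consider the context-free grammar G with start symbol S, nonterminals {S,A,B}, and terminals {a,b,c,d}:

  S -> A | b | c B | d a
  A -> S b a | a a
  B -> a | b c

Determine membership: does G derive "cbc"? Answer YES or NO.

CNF form of G:
  S -> S X5 | T1 T1 | T2 B | T3 T1 | b
  A -> S X4 | T1 T1
  B -> T0 T2 | a
  T0 -> b
  T1 -> a
  T2 -> c
  T3 -> d
  X4 -> T0 T1
  X5 -> T0 T1

CYK fill:
  [0..0]={T2}  "c"  orig:{}
  [1..1]={S,T0}  "b"  orig:{S}
  [2..2]={T2}  "c"  orig:{}
  [0..1]=∅  "cb"
  [1..2]={B}  "bc"
  [0..2]={S}  "cbc"

S ∈ T[0,2] ⇒ YES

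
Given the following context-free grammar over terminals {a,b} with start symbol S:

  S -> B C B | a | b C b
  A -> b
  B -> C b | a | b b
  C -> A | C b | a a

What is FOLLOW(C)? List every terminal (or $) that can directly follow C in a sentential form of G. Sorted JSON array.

FIRST iteration:
pass 1:
  A via A→b: +{b}
  B via B→a: +{a}
  B via B→b b: +{b}
  C via C→A: +{b}
  C via C→a a: +{a}
  S via S→B C B: +{a,b}
  FIRST[S]={a,b}  FIRST[A]={b}  FIRST[B]={a,b}  FIRST[C]={a,b}
pass 2: (no change)
  FIRST[S]={a,b}  FIRST[A]={b}  FIRST[B]={a,b}  FIRST[C]={a,b}

Compute FOLLOW by fixpoint:
initialize: $ ∈ FOLLOW(S)
pass 1:
  B→C b: FOLLOW(C) ⊇ FIRST(b) = {b}; new: +{b}
  C→A: FOLLOW(A) ⊇ FOLLOW(C) ⊇ {b}; new: +{b}
  S→B C B: FOLLOW(B) ⊇ FIRST(C) = {a,b}; new: +{a,b}
  S→B C B: FOLLOW(C) ⊇ FIRST(B) = {a,b}; new: +{a}
  S→B C B: FOLLOW(B) ⊇ FOLLOW(S) ⊇ {$}; new: +{$}
  FOLLOW(S)={$}  FOLLOW(A)={b}  FOLLOW(B)={$,a,b}  FOLLOW(C)={a,b}
pass 2:
  C→A: FOLLOW(A) ⊇ FOLLOW(C) ⊇ {a,b}; new: +{a}
  FOLLOW(S)={$}  FOLLOW(A)={a,b}  FOLLOW(B)={$,a,b}  FOLLOW(C)={a,b}
pass 3: — fixpoint
  FOLLOW(S)={$}  FOLLOW(A)={a,b}  FOLLOW(B)={$,a,b}  FOLLOW(C)={a,b}

FOLLOW(C) = ["a", "b"]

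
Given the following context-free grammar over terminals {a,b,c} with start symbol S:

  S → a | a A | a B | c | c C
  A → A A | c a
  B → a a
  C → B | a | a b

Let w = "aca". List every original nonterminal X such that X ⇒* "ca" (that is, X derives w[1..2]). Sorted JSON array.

Convert to CNF:
  S -> T0 C | T1 A | T1 B | a | c
  A -> A A | T0 T1
  B -> T1 T1
  C -> T1 T1 | T1 T2 | a
  T0 -> c
  T1 -> a
  T2 -> b

CYK table (by increasing span), restricted to cells inside w[1..2]:
  cell(1,1) c: {S,T0}  orig:{S}
  cell(2,2) a: {C,S,T1}  orig:{C,S}
  cell(1,2) ca: {A,S}

Original NTs in T[1,2] deriving "ca": ["A", "S"]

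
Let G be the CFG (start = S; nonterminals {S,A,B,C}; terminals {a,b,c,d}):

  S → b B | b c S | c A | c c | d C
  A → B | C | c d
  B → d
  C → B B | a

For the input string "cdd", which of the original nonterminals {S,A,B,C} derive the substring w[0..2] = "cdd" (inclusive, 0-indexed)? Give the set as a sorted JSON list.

CNF form of G:
  S -> T0 A | T0 T0 | T1 C | T2 B | T2 X3
  A -> B B | T0 T1 | a | d
  B -> d
  C -> B B | a
  T0 -> c
  T1 -> d
  T2 -> b
  X3 -> T0 S

CYK table (by increasing span) (cells [i..j] with 0 ≤ i ≤ j ≤ 2 only):
  cell(0,0) c: {T0}  orig:{}
  cell(1,1) d: {A,B,T1}  orig:{A,B}
  cell(2,2) d: {A,B,T1}  orig:{A,B}
  cell(0,1) cd: {A,S}
  cell(1,2) dd: {A,C}
  cell(0,2) cdd: {S}

Original NTs in T[0,2] deriving "cdd": ["S"]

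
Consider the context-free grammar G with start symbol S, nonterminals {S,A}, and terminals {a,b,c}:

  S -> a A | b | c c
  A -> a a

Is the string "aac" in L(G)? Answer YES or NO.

Convert to CNF:
  S -> T0 A | T1 T1 | b
  A -> T0 T0
  T0 -> a
  T1 -> c

CYK table (by increasing span):
  cell(0,0) a: {T0}  orig:{}
  cell(1,1) a: {T0}  orig:{}
  cell(2,2) c: {T1}  orig:{}
  cell(0,1) aa: {A}
  cell(1,2) ac: ∅
  cell(0,2) aac: ∅

S ∉ T[0,2] ⇒ NO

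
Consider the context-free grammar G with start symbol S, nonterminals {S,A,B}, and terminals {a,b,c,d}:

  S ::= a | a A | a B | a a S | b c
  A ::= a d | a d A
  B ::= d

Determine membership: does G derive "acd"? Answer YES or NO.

Convert to CNF:
  S -> T0 A | T0 B | T0 X5 | T2 T3 | a
  A -> T0 T1 | T0 X4
  B -> d
  T0 -> a
  T1 -> d
  T2 -> b
  T3 -> c
  X4 -> T1 A
  X5 -> T0 S

CYK table (by increasing span):
  cell(0,0) a: {S,T0}  orig:{S}
  cell(1,1) c: {T3}  orig:{}
  cell(2,2) d: {B,T1}  orig:{B}
  cell(0,1) ac: ∅
  cell(1,2) cd: ∅
  cell(0,2) acd: ∅

S ∉ T[0,2] ⇒ NO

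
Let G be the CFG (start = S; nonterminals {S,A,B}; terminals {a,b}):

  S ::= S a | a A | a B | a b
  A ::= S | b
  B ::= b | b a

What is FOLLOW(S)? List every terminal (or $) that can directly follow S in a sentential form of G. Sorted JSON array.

FIRST sets, iterate to fixpoint:
round 1:
  A via A→b: +{b}
  B via B→b: +{b}
  S via S→a A: +{a}
  FIRST[S]={a}  FIRST[A]={b}  FIRST[B]={b}
round 2:
  A via A→S: +{a}
  FIRST[S]={a}  FIRST[A]={a,b}  FIRST[B]={b}
round 3: (no change)
  FIRST[S]={a}  FIRST[A]={a,b}  FIRST[B]={b}

Compute FOLLOW by fixpoint:
seed FOLLOW(S) with $
iter 1:
  S→S a: FOLLOW(S) ⊇ FIRST(a) = {a}; new: +{a}
  S→a A: FOLLOW(A) ⊇ FOLLOW(S) ⊇ {$,a}; new: +{$,a}
  S→a B: FOLLOW(B) ⊇ FOLLOW(S) ⊇ {$,a}; new: +{$,a}
  FOLLOW[S]={$,a}  FOLLOW[A]={$,a}  FOLLOW[B]={$,a}
iter 2: done
  FOLLOW[S]={$,a}  FOLLOW[A]={$,a}  FOLLOW[B]={$,a}

FOLLOW(S) = ["$", "a"]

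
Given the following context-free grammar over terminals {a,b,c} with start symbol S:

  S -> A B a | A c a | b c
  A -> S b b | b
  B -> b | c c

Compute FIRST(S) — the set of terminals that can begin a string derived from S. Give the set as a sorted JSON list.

FIRST iteration:
[1]
  A via A→b: +{b}
  B via B→b: +{b}
  B via B→c c: +{c}
  S via S→A B a: +{b}
  S: {b}  A: {b}  B: {b,c}
[2] (no change)
  S: {b}  A: {b}  B: {b,c}

FIRST(S) = ["b"]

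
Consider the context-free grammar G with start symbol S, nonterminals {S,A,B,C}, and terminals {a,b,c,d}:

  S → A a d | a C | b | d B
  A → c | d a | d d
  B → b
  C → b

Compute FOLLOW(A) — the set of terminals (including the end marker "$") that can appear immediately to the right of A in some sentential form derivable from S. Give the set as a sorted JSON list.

FIRST sets, iterate to fixpoint:
round 1:
  A via A→c: +{c}
  A via A→d a: +{d}
  B via B→b: +{b}
  C via C→b: +{b}
  S via S→A a d: +{c,d}
  S via S→a C: +{a}
  S via S→b: +{b}
  S: {a,b,c,d}  A: {c,d}  B: {b}  C: {b}
round 2: (stable)
  S: {a,b,c,d}  A: {c,d}  B: {b}  C: {b}

FOLLOW sets:
FOLLOW(S) := {$}
[1]
  S→A a d: FOLLOW(A) ⊇ FIRST(a) = {a}; new: +{a}
  S→a C: FOLLOW(C) ⊇ FOLLOW(S) ⊇ {$}; new: +{$}
  S→d B: FOLLOW(B) ⊇ FOLLOW(S) ⊇ {$}; new: +{$}
  S: {$}  A: {a}  B: {$}  C: {$}
[2] — fixpoint
  S: {$}  A: {a}  B: {$}  C: {$}

FOLLOW(A) = ["a"]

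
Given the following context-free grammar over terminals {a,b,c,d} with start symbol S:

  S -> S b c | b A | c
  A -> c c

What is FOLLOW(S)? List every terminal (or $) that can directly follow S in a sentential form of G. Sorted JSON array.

FIRST sets, iterate to fixpoint:
pass 1:
  A via A→c c: +{c}
  S via S→b A: +{b}
  S via S→c: +{c}
  S: {b,c}  A: {c}
pass 2: done
  S: {b,c}  A: {c}

FOLLOW sets:
initialize: $ ∈ FOLLOW(S)
iter 1:
  S→S b c: FOLLOW(S) ⊇ FIRST(b) = {b}; new: +{b}
  S→b A: FOLLOW(A) ⊇ FOLLOW(S) ⊇ {$,b}; new: +{$,b}
  S: {$,b}  A: {$,b}
iter 2: — fixpoint
  S: {$,b}  A: {$,b}

FOLLOW(S) = ["$", "b"]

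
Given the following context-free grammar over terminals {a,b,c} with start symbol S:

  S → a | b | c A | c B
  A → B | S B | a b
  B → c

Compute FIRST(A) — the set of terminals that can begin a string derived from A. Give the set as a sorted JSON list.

Compute FIRST by fixpoint:
[1]
  A via A→a b: +{a}
  B via B→c: +{c}
  S via S→a: +{a}
  S via S→b: +{b}
  S via S→c A: +{c}
  S: {a,b,c}  A: {a}  B: {c}
[2]
  A via A→B: +{c}
  A via A→S B: +{b}
  S: {a,b,c}  A: {a,b,c}  B: {c}
[3] — fixpoint
  S: {a,b,c}  A: {a,b,c}  B: {c}

FIRST(A) = ["a", "b", "c"]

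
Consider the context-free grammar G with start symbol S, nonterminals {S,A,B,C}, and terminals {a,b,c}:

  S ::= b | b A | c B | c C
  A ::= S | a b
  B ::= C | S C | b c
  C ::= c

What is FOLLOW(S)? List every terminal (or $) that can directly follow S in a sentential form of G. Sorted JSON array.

FIRST iteration:
pass 1:
  A via A→a b: +{a}
  B via B→b c: +{b}
  C via C→c: +{c}
  S via S→b: +{b}
  S via S→c B: +{c}
  FIRST(S)={b,c}  FIRST(A)={a}  FIRST(B)={b}  FIRST(C)={c}
pass 2:
  A via A→S: +{b,c}
  B via B→C: +{c}
  FIRST(S)={b,c}  FIRST(A)={a,b,c}  FIRST(B)={b,c}  FIRST(C)={c}
pass 3: done
  FIRST(S)={b,c}  FIRST(A)={a,b,c}  FIRST(B)={b,c}  FIRST(C)={c}

FOLLOW sets:
FOLLOW(S) := {$}
iter 1:
  B→S C: FOLLOW(S) ⊇ FIRST(C) = {c}; new: +{c}
  S→b A: FOLLOW(A) ⊇ FOLLOW(S) ⊇ {$,c}; new: +{$,c}
  S→c B: FOLLOW(B) ⊇ FOLLOW(S) ⊇ {$,c}; new: +{$,c}
  S→c C: FOLLOW(C) ⊇ FOLLOW(S) ⊇ {$,c}; new: +{$,c}
  FOLLOW(S)={$,c}  FOLLOW(A)={$,c}  FOLLOW(B)={$,c}  FOLLOW(C)={$,c}
iter 2: (stable)
  FOLLOW(S)={$,c}  FOLLOW(A)={$,c}  FOLLOW(B)={$,c}  FOLLOW(C)={$,c}

FOLLOW(S) = ["$", "c"]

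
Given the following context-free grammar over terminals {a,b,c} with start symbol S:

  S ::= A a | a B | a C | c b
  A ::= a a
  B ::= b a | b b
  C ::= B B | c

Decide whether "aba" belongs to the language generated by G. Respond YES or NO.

CNF form of G:
  S -> A T0 | T0 B | T0 C | T2 T1
  A -> T0 T0
  B -> T1 T0 | T1 T1
  C -> B B | c
  T0 -> a
  T1 -> b
  T2 -> c

CYK fill:
  cell(0,0) a: {T0}  orig:{}
  cell(1,1) b: {T1}  orig:{}
  cell(2,2) a: {T0}  orig:{}
  cell(0,1) ab: ∅
  cell(1,2) ba: {B}
  cell(0,2) aba: {S}

S ∈ T[0,2] ⇒ YES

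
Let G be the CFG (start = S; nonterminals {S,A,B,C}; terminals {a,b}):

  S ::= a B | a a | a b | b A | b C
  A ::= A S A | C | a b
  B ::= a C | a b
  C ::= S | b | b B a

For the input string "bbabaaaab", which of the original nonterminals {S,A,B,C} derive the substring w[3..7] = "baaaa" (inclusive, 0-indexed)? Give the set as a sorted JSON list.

CNF form of G:
  S -> T0 B | T0 T0 | T0 T1 | T1 A | T1 C
  A -> A X2 | T0 B | T0 T0 | T0 T1 | T1 A | T1 C | T1 X3 | b
  B -> T0 C | T0 T1
  C -> T0 B | T0 T0 | T0 T1 | T1 A | T1 C | T1 X4 | b
  T0 -> a
  T1 -> b
  X2 -> S A
  X3 -> B T0
  X4 -> B T0

CYK fill (cells [i..j] with 3 ≤ i ≤ j ≤ 7 only):
  cell(3,3) b: {A,C,T1}  orig:{A,C}
  cell(4,4) a: {T0}  orig:{}
  cell(5,5) a: {T0}  orig:{}
  cell(6,6) a: {T0}  orig:{}
  cell(7,7) a: {T0}  orig:{}
  cell(3,4) ba: ∅
  cell(4,5) aa: {A,C,S}
  cell(5,6) aa: {A,C,S}
  cell(6,7) aa: {A,C,S}
  cell(3,5) baa: {A,C,S}
  cell(4,6) aaa: {B}
  cell(5,7) aaa: {B}
  cell(3,6) baaa: ∅
  cell(4,7) aaaa: {A,C,S,X2,X3,X4}  orig:{A,C,S}
  cell(3,7) baaaa: {A,C,S,X2}  orig:{A,C,S}

Original NTs in T[3,7] deriving "baaaa": ["A", "C", "S"]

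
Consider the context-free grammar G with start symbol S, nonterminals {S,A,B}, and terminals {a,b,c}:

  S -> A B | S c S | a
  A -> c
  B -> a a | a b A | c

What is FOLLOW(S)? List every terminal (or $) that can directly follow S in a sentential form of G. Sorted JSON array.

FIRST sets, iterate to fixpoint:
round 1:
  A via A→c: +{c}
  B via B→a a: +{a}
  B via B→c: +{c}
  S via S→A B: +{c}
  S via S→a: +{a}
  FIRST[S]={a,c}  FIRST[A]={c}  FIRST[B]={a,c}
round 2: (no change)
  FIRST[S]={a,c}  FIRST[A]={c}  FIRST[B]={a,c}

FOLLOW sets:
seed FOLLOW(S) with $
[1]
  S→A B: FOLLOW(A) ⊇ FIRST(B) = {a,c}; new: +{a,c}
  S→A B: FOLLOW(B) ⊇ FOLLOW(S) ⊇ {$}; new: +{$}
  S→S c S: FOLLOW(S) ⊇ FIRST(c) = {c}; new: +{c}
  FOLLOW(S)={$,c}  FOLLOW(A)={a,c}  FOLLOW(B)={$}
[2]
  B→a b A: FOLLOW(A) ⊇ FOLLOW(B) ⊇ {$}; new: +{$}
  S→A B: FOLLOW(B) ⊇ FOLLOW(S) ⊇ {$,c}; new: +{c}
  FOLLOW(S)={$,c}  FOLLOW(A)={$,a,c}  FOLLOW(B)={$,c}
[3] (no change)
  FOLLOW(S)={$,c}  FOLLOW(A)={$,a,c}  FOLLOW(B)={$,c}

FOLLOW(S) = ["$", "c"]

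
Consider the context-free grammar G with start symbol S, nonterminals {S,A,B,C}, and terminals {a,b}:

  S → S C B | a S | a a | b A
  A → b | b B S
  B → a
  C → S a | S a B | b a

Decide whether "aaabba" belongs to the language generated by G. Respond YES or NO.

CNF form of G:
  S -> S X4 | T0 A | T1 S | T1 T1
  A -> T0 X2 | b
  B -> a
  C -> S T1 | S X3 | T0 T1
  T0 -> b
  T1 -> a
  X2 -> B S
  X3 -> T1 B
  X4 -> C B

Fill CYK table bottom-up:
  [0..0]={B,T1}  "a"  orig:{B}
  [1..1]={B,T1}  "a"  orig:{B}
  [2..2]={B,T1}  "a"  orig:{B}
  [3..3]={A,T0}  "b"  orig:{A}
  [4..4]={A,T0}  "b"  orig:{A}
  [5..5]={B,T1}  "a"  orig:{B}
  [0..1]={S,X3}  "aa"  orig:{S}
  [1..2]={S,X3}  "aa"  orig:{S}
  [2..3]=∅  "ab"
  [3..4]={S}  "bb"
  [4..5]={C}  "ba"
  [0..2]={C,S,X2}  "aaa"  orig:{C,S}
  [1..3]=∅  "aab"
  [2..4]={S,X2}  "abb"  orig:{S}
  [3..5]={C}  "bba"
  [0..3]=∅  "aaab"
  [1..4]={S,X2}  "aabb"  orig:{S}
  [2..5]={C}  "abba"
  [0..4]={S,X2}  "aaabb"  orig:{S}
  [1..5]={C}  "aabba"
  [0..5]={C}  "aaabba"

S ∉ T[0,5] ⇒ NO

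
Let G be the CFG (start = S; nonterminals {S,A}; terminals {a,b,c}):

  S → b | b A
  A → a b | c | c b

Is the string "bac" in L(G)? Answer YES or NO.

CNF form of G:
  S -> T1 A | b
  A -> T0 T1 | T2 T1 | c
  T0 -> a
  T1 -> b
  T2 -> c

Fill CYK table bottom-up:
  T[0,0] 'b' = {S,T1}  orig:{S}
  T[1,1] 'a' = {T0}  orig:{}
  T[2,2] 'c' = {A,T2}  orig:{A}
  T[0,1] 'ba' = ∅
  T[1,2] 'ac' = ∅
  T[0,2] 'bac' = ∅

S ∉ T[0,2] ⇒ NO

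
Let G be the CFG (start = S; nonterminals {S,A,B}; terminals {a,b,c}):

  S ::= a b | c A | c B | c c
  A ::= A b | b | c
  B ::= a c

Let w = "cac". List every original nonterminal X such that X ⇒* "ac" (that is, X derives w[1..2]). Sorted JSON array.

Convert to CNF:
  S -> T1 T0 | T2 A | T2 B | T2 T2
  A -> A T0 | b | c
  B -> T1 T2
  T0 -> b
  T1 -> a
  T2 -> c

Fill CYK table bottom-up (cells [i..j] with 1 ≤ i ≤ j ≤ 2 only):
  cell(1,1) a: {T1}  orig:{}
  cell(2,2) c: {A,T2}  orig:{A}
  cell(1,2) ac: {B}

Original NTs in T[1,2] deriving "ac": ["B"]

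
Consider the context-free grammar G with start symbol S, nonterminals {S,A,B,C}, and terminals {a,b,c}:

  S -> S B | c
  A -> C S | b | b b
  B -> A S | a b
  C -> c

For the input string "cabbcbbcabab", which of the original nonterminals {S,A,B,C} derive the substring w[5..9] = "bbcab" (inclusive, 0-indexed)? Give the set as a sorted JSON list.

CNF form of G:
  S -> S B | c
  A -> C S | T0 T0 | b
  B -> A S | T1 T0
  C -> c
  T0 -> b
  T1 -> a

Fill CYK table bottom-up (cells [i..j] with 5 ≤ i ≤ j ≤ 9 only):
  T[5,5] 'b' = {A,T0}  orig:{A}
  T[6,6] 'b' = {A,T0}  orig:{A}
  T[7,7] 'c' = {C,S}
  T[8,8] 'a' = {T1}  orig:{}
  T[9,9] 'b' = {A,T0}  orig:{A}
  T[5,6] 'bb' = {A}
  T[6,7] 'bc' = {B}
  T[7,8] 'ca' = ∅
  T[8,9] 'ab' = {B}
  T[5,7] 'bbc' = {B}
  T[6,8] 'bca' = ∅
  T[7,9] 'cab' = {S}
  T[5,8] 'bbca' = ∅
  T[6,9] 'bcab' = {B}
  T[5,9] 'bbcab' = {B}

Original NTs in T[5,9] deriving "bbcab": ["B"]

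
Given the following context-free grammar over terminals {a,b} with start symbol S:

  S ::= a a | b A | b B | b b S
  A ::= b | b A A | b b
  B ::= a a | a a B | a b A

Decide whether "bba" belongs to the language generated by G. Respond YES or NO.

CNF form of G:
  S -> T0 A | T0 B | T0 X5 | T1 T1
  A -> T0 T0 | T0 X2 | b
  B -> T1 T1 | T1 X3 | T1 X4
  T0 -> b
  T1 -> a
  X2 -> A A
  X3 -> T1 B
  X4 -> T0 A
  X5 -> T0 S

CYK fill:
  T[0,0] 'b' = {A,T0}  orig:{A}
  T[1,1] 'b' = {A,T0}  orig:{A}
  T[2,2] 'a' = {T1}  orig:{}
  T[0,1] 'bb' = {A,S,X2,X4}  orig:{A,S}
  T[1,2] 'ba' = ∅
  T[0,2] 'bba' = ∅

S ∉ T[0,2] ⇒ NO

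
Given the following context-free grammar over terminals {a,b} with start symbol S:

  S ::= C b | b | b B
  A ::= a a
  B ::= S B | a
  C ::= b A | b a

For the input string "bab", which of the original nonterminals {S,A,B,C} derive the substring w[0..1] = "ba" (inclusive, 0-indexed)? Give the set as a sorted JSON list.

CNF form of G:
  S -> C T1 | T1 B | b
  A -> T0 T0
  B -> S B | a
  C -> T1 A | T1 T0
  T0 -> a
  T1 -> b

CYK fill (cells [i..j] with 0 ≤ i ≤ j ≤ 1 only):
  cell(0,0) b: {S,T1}  orig:{S}
  cell(1,1) a: {B,T0}  orig:{B}
  cell(0,1) ba: {B,C,S}

Original NTs in T[0,1] deriving "ba": ["B", "C", "S"]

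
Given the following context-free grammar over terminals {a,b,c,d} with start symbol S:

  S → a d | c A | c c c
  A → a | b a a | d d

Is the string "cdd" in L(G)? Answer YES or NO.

CNF form of G:
  S -> T1 T2 | T3 A | T3 X5
  A -> T0 X4 | T2 T2 | a
  T0 -> b
  T1 -> a
  T2 -> d
  T3 -> c
  X4 -> T1 T1
  X5 -> T3 T3

Fill CYK table bottom-up:
  T[0,0] 'c' = {T3}  orig:{}
  T[1,1] 'd' = {T2}  orig:{}
  T[2,2] 'd' = {T2}  orig:{}
  T[0,1] 'cd' = ∅
  T[1,2] 'dd' = {A}
  T[0,2] 'cdd' = {S}

S ∈ T[0,2] ⇒ YES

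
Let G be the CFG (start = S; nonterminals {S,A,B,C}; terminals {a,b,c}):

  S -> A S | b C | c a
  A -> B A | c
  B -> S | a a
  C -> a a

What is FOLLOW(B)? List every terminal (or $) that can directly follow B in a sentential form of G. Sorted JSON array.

FIRST sets, iterate to fixpoint:
[1]
  A via A→c: +{c}
  B via B→a a: +{a}
  C via C→a a: +{a}
  S via S→A S: +{c}
  S via S→b C: +{b}
  FIRST(S)={b,c}  FIRST(A)={c}  FIRST(B)={a}  FIRST(C)={a}
[2]
  A via A→B A: +{a}
  B via B→S: +{b,c}
  S via S→A S: +{a}
  FIRST(S)={a,b,c}  FIRST(A)={a,c}  FIRST(B)={a,b,c}  FIRST(C)={a}
[3]
  A via A→B A: +{b}
  FIRST(S)={a,b,c}  FIRST(A)={a,b,c}  FIRST(B)={a,b,c}  FIRST(C)={a}
[4] done
  FIRST(S)={a,b,c}  FIRST(A)={a,b,c}  FIRST(B)={a,b,c}  FIRST(C)={a}

FOLLOW sets:
FOLLOW(S) := {$}
[1]
  A→B A: FOLLOW(B) ⊇ FIRST(A) = {a,b,c}; new: +{a,b,c}
  B→S: FOLLOW(S) ⊇ FOLLOW(B) ⊇ {a,b,c}; new: +{a,b,c}
  S→A S: FOLLOW(A) ⊇ FIRST(S) = {a,b,c}; new: +{a,b,c}
  S→b C: FOLLOW(C) ⊇ FOLLOW(S) ⊇ {$,a,b,c}; new: +{$,a,b,c}
  FOLLOW[S]={$,a,b,c}  FOLLOW[A]={a,b,c}  FOLLOW[B]={a,b,c}  FOLLOW[C]={$,a,b,c}
[2] (no change)
  FOLLOW[S]={$,a,b,c}  FOLLOW[A]={a,b,c}  FOLLOW[B]={a,b,c}  FOLLOW[C]={$,a,b,c}

FOLLOW(B) = ["a", "b", "c"]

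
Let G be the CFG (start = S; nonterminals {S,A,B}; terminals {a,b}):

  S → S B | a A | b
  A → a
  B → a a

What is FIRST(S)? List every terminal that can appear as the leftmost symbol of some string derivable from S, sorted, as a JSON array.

FIRST sets, iterate to fixpoint:
iter 1:
  A via A→a: +{a}
  B via B→a a: +{a}
  S via S→a A: +{a}
  S via S→b: +{b}
  FIRST(S)={a,b}  FIRST(A)={a}  FIRST(B)={a}
iter 2: done
  FIRST(S)={a,b}  FIRST(A)={a}  FIRST(B)={a}

FIRST(S) = ["a", "b"]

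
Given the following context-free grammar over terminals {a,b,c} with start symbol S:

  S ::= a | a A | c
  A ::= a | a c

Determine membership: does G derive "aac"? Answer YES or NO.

Convert to CNF:
  S -> T0 A | a | c
  A -> T0 T1 | a
  T0 -> a
  T1 -> c

CYK table (by increasing span):
  cell(0,0) a: {A,S,T0}  orig:{A,S}
  cell(1,1) a: {A,S,T0}  orig:{A,S}
  cell(2,2) c: {S,T1}  orig:{S}
  cell(0,1) aa: {S}
  cell(1,2) ac: {A}
  cell(0,2) aac: {S}

S ∈ T[0,2] ⇒ YES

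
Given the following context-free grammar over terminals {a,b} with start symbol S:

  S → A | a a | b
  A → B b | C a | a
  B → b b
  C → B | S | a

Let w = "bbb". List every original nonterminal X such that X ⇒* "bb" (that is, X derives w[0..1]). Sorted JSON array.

CNF form of G:
  S -> B T0 | C T1 | T1 T1 | a | b
  A -> B T0 | C T1 | a
  B -> T0 T0
  C -> B T0 | C T1 | T0 T0 | T1 T1 | a | b
  T0 -> b
  T1 -> a

CYK fill (cells [i..j] with 0 ≤ i ≤ j ≤ 1 only):
  T[0,0] 'b' = {C,S,T0}  orig:{C,S}
  T[1,1] 'b' = {C,S,T0}  orig:{C,S}
  T[0,1] 'bb' = {B,C}

Original NTs in T[0,1] deriving "bb": ["B", "C"]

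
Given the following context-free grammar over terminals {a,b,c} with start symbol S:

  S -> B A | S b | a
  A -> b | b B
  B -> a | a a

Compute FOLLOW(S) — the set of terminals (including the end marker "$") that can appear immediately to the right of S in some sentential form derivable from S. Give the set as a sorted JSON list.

FIRST iteration:
round 1:
  A via A→b: +{b}
  B via B→a: +{a}
  S via S→B A: +{a}
  S: {a}  A: {b}  B: {a}
round 2: (stable)
  S: {a}  A: {b}  B: {a}

Compute FOLLOW by fixpoint:
initialize: $ ∈ FOLLOW(S)
[1]
  S→B A: FOLLOW(B) ⊇ FIRST(A) = {b}; new: +{b}
  S→B A: FOLLOW(A) ⊇ FOLLOW(S) ⊇ {$}; new: +{$}
  S→S b: FOLLOW(S) ⊇ FIRST(b) = {b}; new: +{b}
  FOLLOW[S]={$,b}  FOLLOW[A]={$}  FOLLOW[B]={b}
[2]
  A→b B: FOLLOW(B) ⊇ FOLLOW(A) ⊇ {$}; new: +{$}
  S→B A: FOLLOW(A) ⊇ FOLLOW(S) ⊇ {$,b}; new: +{b}
  FOLLOW[S]={$,b}  FOLLOW[A]={$,b}  FOLLOW[B]={$,b}
[3] (stable)
  FOLLOW[S]={$,b}  FOLLOW[A]={$,b}  FOLLOW[B]={$,b}

FOLLOW(S) = ["$", "b"]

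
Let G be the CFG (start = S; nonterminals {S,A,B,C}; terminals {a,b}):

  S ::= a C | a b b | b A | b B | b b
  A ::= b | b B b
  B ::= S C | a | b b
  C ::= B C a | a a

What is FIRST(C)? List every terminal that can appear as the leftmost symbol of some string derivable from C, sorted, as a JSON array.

Compute FIRST by fixpoint:
pass 1:
  A via A→b: +{b}
  B via B→a: +{a}
  B via B→b b: +{b}
  C via C→B C a: +{a,b}
  S via S→a C: +{a}
  S via S→b A: +{b}
  FIRST(S)={a,b}  FIRST(A)={b}  FIRST(B)={a,b}  FIRST(C)={a,b}
pass 2: (stable)
  FIRST(S)={a,b}  FIRST(A)={b}  FIRST(B)={a,b}  FIRST(C)={a,b}

FIRST(C) = ["a", "b"]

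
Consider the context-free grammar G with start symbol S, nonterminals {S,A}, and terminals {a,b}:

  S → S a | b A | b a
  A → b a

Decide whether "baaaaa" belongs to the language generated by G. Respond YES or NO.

CNF form of G:
  S -> S T1 | T0 A | T0 T1
  A -> T0 T1
  T0 -> b
  T1 -> a

CYK table (by increasing span):
  T[0,0] 'b' = {T0}  orig:{}
  T[1,1] 'a' = {T1}  orig:{}
  T[2,2] 'a' = {T1}  orig:{}
  T[3,3] 'a' = {T1}  orig:{}
  T[4,4] 'a' = {T1}  orig:{}
  T[5,5] 'a' = {T1}  orig:{}
  T[0,1] 'ba' = {A,S}
  T[1,2] 'aa' = ∅
  T[2,3] 'aa' = ∅
  T[3,4] 'aa' = ∅
  T[4,5] 'aa' = ∅
  T[0,2] 'baa' = {S}
  T[1,3] 'aaa' = ∅
  T[2,4] 'aaa' = ∅
  T[3,5] 'aaa' = ∅
  T[0,3] 'baaa' = {S}
  T[1,4] 'aaaa' = ∅
  T[2,5] 'aaaa' = ∅
  T[0,4] 'baaaa' = {S}
  T[1,5] 'aaaaa' = ∅
  T[0,5] 'baaaaa' = {S}

S ∈ T[0,5] ⇒ YES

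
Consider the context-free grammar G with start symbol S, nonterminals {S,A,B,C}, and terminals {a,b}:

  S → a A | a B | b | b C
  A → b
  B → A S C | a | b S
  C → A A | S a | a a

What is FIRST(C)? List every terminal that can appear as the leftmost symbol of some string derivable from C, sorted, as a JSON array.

FIRST iteration:
iter 1:
  A via A→b: +{b}
  B via B→A S C: +{b}
  B via B→a: +{a}
  C via C→A A: +{b}
  C via C→a a: +{a}
  S via S→a A: +{a}
  S via S→b: +{b}
  FIRST(S)={a,b}  FIRST(A)={b}  FIRST(B)={a,b}  FIRST(C)={a,b}
iter 2: — fixpoint
  FIRST(S)={a,b}  FIRST(A)={b}  FIRST(B)={a,b}  FIRST(C)={a,b}

FIRST(C) = ["a", "b"]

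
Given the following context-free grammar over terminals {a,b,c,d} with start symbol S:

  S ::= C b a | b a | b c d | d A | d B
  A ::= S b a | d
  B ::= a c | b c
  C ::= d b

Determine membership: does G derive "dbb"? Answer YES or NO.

CNF form of G:
  S -> C X5 | T0 T1 | T0 X6 | T3 A | T3 B
  A -> S X4 | d
  B -> T0 T2 | T1 T2
  C -> T3 T0
  T0 -> b
  T1 -> a
  T2 -> c
  T3 -> d
  X4 -> T0 T1
  X5 -> T0 T1
  X6 -> T2 T3

Fill CYK table bottom-up:
  T[0,0] 'd' = {A,T3}  orig:{A}
  T[1,1] 'b' = {T0}  orig:{}
  T[2,2] 'b' = {T0}  orig:{}
  T[0,1] 'db' = {C}
  T[1,2] 'bb' = ∅
  T[0,2] 'dbb' = ∅

S ∉ T[0,2] ⇒ NO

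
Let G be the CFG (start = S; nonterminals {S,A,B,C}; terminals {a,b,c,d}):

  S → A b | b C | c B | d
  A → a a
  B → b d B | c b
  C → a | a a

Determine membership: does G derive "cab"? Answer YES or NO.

CNF form of G:
  S -> A T1 | T1 C | T3 B | d
  A -> T0 T0
  B -> T1 X4 | T3 T1
  C -> T0 T0 | a
  T0 -> a
  T1 -> b
  T2 -> d
  T3 -> c
  X4 -> T2 B

CYK fill:
  T[0,0] 'c' = {T3}  orig:{}
  T[1,1] 'a' = {C,T0}  orig:{C}
  T[2,2] 'b' = {T1}  orig:{}
  T[0,1] 'ca' = ∅
  T[1,2] 'ab' = ∅
  T[0,2] 'cab' = ∅

S ∉ T[0,2] ⇒ NO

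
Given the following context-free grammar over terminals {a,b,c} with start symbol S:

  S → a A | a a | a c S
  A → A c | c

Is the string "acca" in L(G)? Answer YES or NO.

CNF form of G:
  S -> T1 A | T1 T1 | T1 X2
  A -> A T0 | c
  T0 -> c
  T1 -> a
  X2 -> T0 S

Fill CYK table bottom-up:
  T[0,0] 'a' = {T1}  orig:{}
  T[1,1] 'c' = {A,T0}  orig:{A}
  T[2,2] 'c' = {A,T0}  orig:{A}
  T[3,3] 'a' = {T1}  orig:{}
  T[0,1] 'ac' = {S}
  T[1,2] 'cc' = {A}
  T[2,3] 'ca' = ∅
  T[0,2] 'acc' = {S}
  T[1,3] 'cca' = ∅
  T[0,3] 'acca' = ∅

S ∉ T[0,3] ⇒ NO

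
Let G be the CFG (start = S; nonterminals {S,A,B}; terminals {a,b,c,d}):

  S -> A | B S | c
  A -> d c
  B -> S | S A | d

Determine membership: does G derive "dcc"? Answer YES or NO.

Convert to CNF:
  S -> B S | T0 T1 | c
  A -> T0 T1
  B -> B S | S A | T0 T1 | c | d
  T0 -> d
  T1 -> c

CYK fill:
  [0..0]={B,T0}  "d"  orig:{B}
  [1..1]={B,S,T1}  "c"  orig:{B,S}
  [2..2]={B,S,T1}  "c"  orig:{B,S}
  [0..1]={A,B,S}  "dc"
  [1..2]={B,S}  "cc"
  [0..2]={B,S}  "dcc"

S ∈ T[0,2] ⇒ YES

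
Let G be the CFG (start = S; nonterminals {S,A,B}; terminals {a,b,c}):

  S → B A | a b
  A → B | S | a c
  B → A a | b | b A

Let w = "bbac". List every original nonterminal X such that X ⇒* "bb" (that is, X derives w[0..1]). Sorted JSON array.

Convert to CNF:
  S -> B A | T0 T1
  A -> A T0 | B A | T0 T1 | T0 T2 | T1 A | b
  B -> A T0 | T1 A | b
  T0 -> a
  T1 -> b
  T2 -> c

CYK fill, restricted to cells inside w[0..1]:
  cell(0,0) b: {A,B,T1}  orig:{A,B}
  cell(1,1) b: {A,B,T1}  orig:{A,B}
  cell(0,1) bb: {A,B,S}

Original NTs in T[0,1] deriving "bb": ["A", "B", "S"]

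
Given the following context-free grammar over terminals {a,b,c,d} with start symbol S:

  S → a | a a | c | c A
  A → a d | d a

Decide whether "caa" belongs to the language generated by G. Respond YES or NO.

Convert to CNF:
  S -> T0 T0 | T2 A | a | c
  A -> T0 T1 | T1 T0
  T0 -> a
  T1 -> d
  T2 -> c

CYK fill:
  cell(0,0) c: {S,T2}  orig:{S}
  cell(1,1) a: {S,T0}  orig:{S}
  cell(2,2) a: {S,T0}  orig:{S}
  cell(0,1) ca: ∅
  cell(1,2) aa: {S}
  cell(0,2) caa: ∅

S ∉ T[0,2] ⇒ NO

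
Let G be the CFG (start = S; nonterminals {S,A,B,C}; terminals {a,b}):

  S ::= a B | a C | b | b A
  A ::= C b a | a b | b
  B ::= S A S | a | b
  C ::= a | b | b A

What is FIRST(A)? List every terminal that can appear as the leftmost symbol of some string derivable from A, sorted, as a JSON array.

FIRST sets, iterate to fixpoint:
round 1:
  A via A→a b: +{a}
  A via A→b: +{b}
  B via B→a: +{a}
  B via B→b: +{b}
  C via C→a: +{a}
  C via C→b: +{b}
  S via S→a B: +{a}
  S via S→b: +{b}
  FIRST(S)={a,b}  FIRST(A)={a,b}  FIRST(B)={a,b}  FIRST(C)={a,b}
round 2: done
  FIRST(S)={a,b}  FIRST(A)={a,b}  FIRST(B)={a,b}  FIRST(C)={a,b}

FIRST(A) = ["a", "b"]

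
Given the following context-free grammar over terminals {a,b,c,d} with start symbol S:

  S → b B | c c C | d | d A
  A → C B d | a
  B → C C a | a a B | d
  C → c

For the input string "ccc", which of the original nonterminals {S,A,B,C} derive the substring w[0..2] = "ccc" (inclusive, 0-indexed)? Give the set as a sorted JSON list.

CNF form of G:
  S -> T0 A | T2 B | T3 X7 | d
  A -> C X4 | a
  B -> C X5 | T1 X6 | d
  C -> c
  T0 -> d
  T1 -> a
  T2 -> b
  T3 -> c
  X4 -> B T0
  X5 -> C T1
  X6 -> T1 B
  X7 -> T3 C

Fill CYK table bottom-up, restricted to cells inside w[0..2]:
  T[0,0] 'c' = {C,T3}  orig:{C}
  T[1,1] 'c' = {C,T3}  orig:{C}
  T[2,2] 'c' = {C,T3}  orig:{C}
  T[0,1] 'cc' = {X7}  orig:{}
  T[1,2] 'cc' = {X7}  orig:{}
  T[0,2] 'ccc' = {S}

Original NTs in T[0,2] deriving "ccc": ["S"]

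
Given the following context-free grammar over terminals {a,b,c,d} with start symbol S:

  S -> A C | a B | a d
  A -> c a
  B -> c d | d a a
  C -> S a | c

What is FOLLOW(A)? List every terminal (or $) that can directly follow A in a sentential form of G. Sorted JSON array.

FIRST iteration:
iter 1:
  A via A→c a: +{c}
  B via B→c d: +{c}
  B via B→d a a: +{d}
  C via C→c: +{c}
  S via S→A C: +{c}
  S via S→a B: +{a}
  FIRST(S)={a,c}  FIRST(A)={c}  FIRST(B)={c,d}  FIRST(C)={c}
iter 2:
  C via C→S a: +{a}
  FIRST(S)={a,c}  FIRST(A)={c}  FIRST(B)={c,d}  FIRST(C)={a,c}
iter 3: — fixpoint
  FIRST(S)={a,c}  FIRST(A)={c}  FIRST(B)={c,d}  FIRST(C)={a,c}

FOLLOW iteration:
FOLLOW(S) := {$}
pass 1:
  C→S a: FOLLOW(S) ⊇ FIRST(a) = {a}; new: +{a}
  S→A C: FOLLOW(A) ⊇ FIRST(C) = {a,c}; new: +{a,c}
  S→A C: FOLLOW(C) ⊇ FOLLOW(S) ⊇ {$,a}; new: +{$,a}
  S→a B: FOLLOW(B) ⊇ FOLLOW(S) ⊇ {$,a}; new: +{$,a}
  FOLLOW[S]={$,a}  FOLLOW[A]={a,c}  FOLLOW[B]={$,a}  FOLLOW[C]={$,a}
pass 2: — fixpoint
  FOLLOW[S]={$,a}  FOLLOW[A]={a,c}  FOLLOW[B]={$,a}  FOLLOW[C]={$,a}

FOLLOW(A) = ["a", "c"]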